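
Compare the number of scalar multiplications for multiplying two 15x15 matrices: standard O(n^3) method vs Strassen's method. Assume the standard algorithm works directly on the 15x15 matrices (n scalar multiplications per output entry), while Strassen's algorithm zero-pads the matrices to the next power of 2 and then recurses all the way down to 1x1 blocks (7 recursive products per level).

Matrix multiplication for 15x15 matrices:

Strassen's algorithm requires power-of-2 dimensions. Pad 15x15 to 16x16 (next power of 2).

Standard algorithm: 15^3 = 3375 multiplications
Strassen's algorithm: 7^(log2(16)) = 7^4 = 2401 multiplications
Savings: 3375 - 2401 = 974 multiplications

Standard: 3375 multiplications (15^3). Strassen: 2401 multiplications (7^4, after padding to 16x16). Strassen reduces 8 recursive multiplications to 7 at each level.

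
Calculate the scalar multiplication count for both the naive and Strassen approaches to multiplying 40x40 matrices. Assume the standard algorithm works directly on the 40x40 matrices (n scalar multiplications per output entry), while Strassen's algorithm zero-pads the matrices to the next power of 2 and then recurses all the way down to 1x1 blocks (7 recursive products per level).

Matrix multiplication for 40x40 matrices:

Strassen's algorithm requires power-of-2 dimensions. Pad 40x40 to 64x64 (next power of 2).

Standard algorithm: 40^3 = 64000 multiplications
Strassen's algorithm: 7^(log2(64)) = 7^6 = 117649 multiplications
Difference: 64000 - 117649 = -53649 (Strassen uses MORE here due to padding overhead — for small or just-over-power-of-2 n, padding can outweigh the per-level savings)

Standard: 64000 multiplications (40^3). Strassen: 117649 multiplications (7^6, after padding to 64x64). Strassen reduces 8 recursive multiplications to 7 at each level.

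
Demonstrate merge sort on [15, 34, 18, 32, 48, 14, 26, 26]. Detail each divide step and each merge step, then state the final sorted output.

Merge sort trace:

Split: [15, 34, 18, 32, 48, 14, 26, 26] -> [15, 34, 18, 32] and [48, 14, 26, 26]
  Split: [15, 34, 18, 32] -> [15, 34] and [18, 32]
    Split: [15, 34] -> [15] and [34]
    Merge: [15] + [34] -> [15, 34]
    Split: [18, 32] -> [18] and [32]
    Merge: [18] + [32] -> [18, 32]
  Merge: [15, 34] + [18, 32] -> [15, 18, 32, 34]
  Split: [48, 14, 26, 26] -> [48, 14] and [26, 26]
    Split: [48, 14] -> [48] and [14]
    Merge: [48] + [14] -> [14, 48]
    Split: [26, 26] -> [26] and [26]
    Merge: [26] + [26] -> [26, 26]
  Merge: [14, 48] + [26, 26] -> [14, 26, 26, 48]
Merge: [15, 18, 32, 34] + [14, 26, 26, 48] -> [14, 15, 18, 26, 26, 32, 34, 48]

Final sorted array: [14, 15, 18, 26, 26, 32, 34, 48]

The merge sort proceeds by recursively splitting the array and merging sorted halves.
After all merges, the sorted array is [14, 15, 18, 26, 26, 32, 34, 48].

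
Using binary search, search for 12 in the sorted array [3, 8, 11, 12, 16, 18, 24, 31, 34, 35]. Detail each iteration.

Binary search for 12 in [3, 8, 11, 12, 16, 18, 24, 31, 34, 35]:

lo=0, hi=9, mid=4, arr[mid]=16 -> 16 > 12, search left half
lo=0, hi=3, mid=1, arr[mid]=8 -> 8 < 12, search right half
lo=2, hi=3, mid=2, arr[mid]=11 -> 11 < 12, search right half
lo=3, hi=3, mid=3, arr[mid]=12 -> Found target at index 3!

Binary search finds 12 at index 3 after 4 comparisons. The search repeatedly halves the search space by comparing with the middle element.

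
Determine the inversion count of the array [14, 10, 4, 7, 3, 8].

Finding inversions in [14, 10, 4, 7, 3, 8]:

(0, 1): arr[0]=14 > arr[1]=10
(0, 2): arr[0]=14 > arr[2]=4
(0, 3): arr[0]=14 > arr[3]=7
(0, 4): arr[0]=14 > arr[4]=3
(0, 5): arr[0]=14 > arr[5]=8
(1, 2): arr[1]=10 > arr[2]=4
(1, 3): arr[1]=10 > arr[3]=7
(1, 4): arr[1]=10 > arr[4]=3
(1, 5): arr[1]=10 > arr[5]=8
(2, 4): arr[2]=4 > arr[4]=3
(3, 4): arr[3]=7 > arr[4]=3

Total inversions: 11

The array has 11 inversion(s): (0,1), (0,2), (0,3), (0,4), (0,5), (1,2), (1,3), (1,4), (1,5), (2,4), (3,4). Each pair (i,j) satisfies i < j and arr[i] > arr[j].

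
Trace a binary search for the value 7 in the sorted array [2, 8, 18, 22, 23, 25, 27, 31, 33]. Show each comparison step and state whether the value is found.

Binary search for 7 in [2, 8, 18, 22, 23, 25, 27, 31, 33]:

lo=0, hi=8, mid=4, arr[mid]=23 -> 23 > 7, search left half
lo=0, hi=3, mid=1, arr[mid]=8 -> 8 > 7, search left half
lo=0, hi=0, mid=0, arr[mid]=2 -> 2 < 7, search right half
lo=1 > hi=0, target 7 not found

Binary search determines that 7 is not in the array after 3 comparisons. The search space was exhausted without finding the target.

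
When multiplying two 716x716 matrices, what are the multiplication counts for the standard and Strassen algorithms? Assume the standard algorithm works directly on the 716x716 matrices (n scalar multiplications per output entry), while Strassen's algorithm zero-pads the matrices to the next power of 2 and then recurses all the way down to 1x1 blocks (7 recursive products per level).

Matrix multiplication for 716x716 matrices:

Strassen's algorithm requires power-of-2 dimensions. Pad 716x716 to 1024x1024 (next power of 2).

Standard algorithm: 716^3 = 367061696 multiplications
Strassen's algorithm: 7^(log2(1024)) = 7^10 = 282475249 multiplications
Savings: 367061696 - 282475249 = 84586447 multiplications

Standard: 367061696 multiplications (716^3). Strassen: 282475249 multiplications (7^10, after padding to 1024x1024). Strassen reduces 8 recursive multiplications to 7 at each level.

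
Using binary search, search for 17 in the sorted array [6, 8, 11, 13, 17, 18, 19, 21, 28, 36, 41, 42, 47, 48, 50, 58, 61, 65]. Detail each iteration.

Binary search for 17 in [6, 8, 11, 13, 17, 18, 19, 21, 28, 36, 41, 42, 47, 48, 50, 58, 61, 65]:

lo=0, hi=17, mid=8, arr[mid]=28 -> 28 > 17, search left half
lo=0, hi=7, mid=3, arr[mid]=13 -> 13 < 17, search right half
lo=4, hi=7, mid=5, arr[mid]=18 -> 18 > 17, search left half
lo=4, hi=4, mid=4, arr[mid]=17 -> Found target at index 4!

Binary search finds 17 at index 4 after 4 comparisons. The search repeatedly halves the search space by comparing with the middle element.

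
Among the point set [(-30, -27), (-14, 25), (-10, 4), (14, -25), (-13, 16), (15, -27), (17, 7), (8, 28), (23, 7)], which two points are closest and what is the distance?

Computing all pairwise distances among 9 points:

d((-30, -27), (-14, 25)) = 54.4059
d((-30, -27), (-10, 4)) = 36.8917
d((-30, -27), (14, -25)) = 44.0454
d((-30, -27), (-13, 16)) = 46.2385
d((-30, -27), (15, -27)) = 45.0
d((-30, -27), (17, 7)) = 58.0086
d((-30, -27), (8, 28)) = 66.8506
d((-30, -27), (23, 7)) = 62.9682
d((-14, 25), (-10, 4)) = 21.3776
d((-14, 25), (14, -25)) = 57.3062
d((-14, 25), (-13, 16)) = 9.0554
d((-14, 25), (15, -27)) = 59.5399
d((-14, 25), (17, 7)) = 35.8469
d((-14, 25), (8, 28)) = 22.2036
d((-14, 25), (23, 7)) = 41.1461
d((-10, 4), (14, -25)) = 37.6431
d((-10, 4), (-13, 16)) = 12.3693
d((-10, 4), (15, -27)) = 39.8246
d((-10, 4), (17, 7)) = 27.1662
d((-10, 4), (8, 28)) = 30.0
d((-10, 4), (23, 7)) = 33.1361
d((14, -25), (-13, 16)) = 49.0918
d((14, -25), (15, -27)) = 2.2361 <-- minimum
d((14, -25), (17, 7)) = 32.1403
d((14, -25), (8, 28)) = 53.3385
d((14, -25), (23, 7)) = 33.2415
d((-13, 16), (15, -27)) = 51.3128
d((-13, 16), (17, 7)) = 31.3209
d((-13, 16), (8, 28)) = 24.1868
d((-13, 16), (23, 7)) = 37.108
d((15, -27), (17, 7)) = 34.0588
d((15, -27), (8, 28)) = 55.4437
d((15, -27), (23, 7)) = 34.9285
d((17, 7), (8, 28)) = 22.8473
d((17, 7), (23, 7)) = 6.0
d((8, 28), (23, 7)) = 25.807

Closest pair: (14, -25) and (15, -27) with distance 2.2361

The closest pair is (14, -25) and (15, -27) with Euclidean distance 2.2361. For 9 points, brute-force pairwise comparison is shown above. For large n, the divide-and-conquer algorithm (sort by x, recurse on halves, check the dividing strip) achieves O(n log n).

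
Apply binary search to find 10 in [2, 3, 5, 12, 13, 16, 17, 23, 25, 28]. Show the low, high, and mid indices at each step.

Binary search for 10 in [2, 3, 5, 12, 13, 16, 17, 23, 25, 28]:

lo=0, hi=9, mid=4, arr[mid]=13 -> 13 > 10, search left half
lo=0, hi=3, mid=1, arr[mid]=3 -> 3 < 10, search right half
lo=2, hi=3, mid=2, arr[mid]=5 -> 5 < 10, search right half
lo=3, hi=3, mid=3, arr[mid]=12 -> 12 > 10, search left half
lo=3 > hi=2, target 10 not found

Binary search determines that 10 is not in the array after 4 comparisons. The search space was exhausted without finding the target.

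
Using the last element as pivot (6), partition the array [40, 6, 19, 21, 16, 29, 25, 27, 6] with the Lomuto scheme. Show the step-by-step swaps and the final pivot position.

Lomuto partition with pivot = 6:

Initial array: [40, 6, 19, 21, 16, 29, 25, 27, 6]

arr[0]=40 > 6: no swap
arr[1]=6 <= 6: swap with position 0, array becomes [6, 40, 19, 21, 16, 29, 25, 27, 6]
arr[2]=19 > 6: no swap
arr[3]=21 > 6: no swap
arr[4]=16 > 6: no swap
arr[5]=29 > 6: no swap
arr[6]=25 > 6: no swap
arr[7]=27 > 6: no swap

Place pivot at position 1: [6, 6, 19, 21, 16, 29, 25, 27, 40]
Pivot position: 1

After partitioning with pivot 6, the array becomes [6, 6, 19, 21, 16, 29, 25, 27, 40]. The pivot is placed at index 1. All elements to the left of the pivot are <= 6, and all elements to the right are > 6.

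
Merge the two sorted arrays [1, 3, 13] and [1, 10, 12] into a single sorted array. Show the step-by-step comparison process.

Merging process:

Compare 1 vs 1: take 1 from left. Merged: [1]
Compare 3 vs 1: take 1 from right. Merged: [1, 1]
Compare 3 vs 10: take 3 from left. Merged: [1, 1, 3]
Compare 13 vs 10: take 10 from right. Merged: [1, 1, 3, 10]
Compare 13 vs 12: take 12 from right. Merged: [1, 1, 3, 10, 12]
Append remaining from left: [13]. Merged: [1, 1, 3, 10, 12, 13]

Final merged array: [1, 1, 3, 10, 12, 13]
Total comparisons: 5

The merged array is [1, 1, 3, 10, 12, 13], requiring 5 comparisons. The merge step runs in O(n) time where n is the total number of elements.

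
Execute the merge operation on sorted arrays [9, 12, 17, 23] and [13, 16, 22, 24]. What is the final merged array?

Merging process:

Compare 9 vs 13: take 9 from left. Merged: [9]
Compare 12 vs 13: take 12 from left. Merged: [9, 12]
Compare 17 vs 13: take 13 from right. Merged: [9, 12, 13]
Compare 17 vs 16: take 16 from right. Merged: [9, 12, 13, 16]
Compare 17 vs 22: take 17 from left. Merged: [9, 12, 13, 16, 17]
Compare 23 vs 22: take 22 from right. Merged: [9, 12, 13, 16, 17, 22]
Compare 23 vs 24: take 23 from left. Merged: [9, 12, 13, 16, 17, 22, 23]
Append remaining from right: [24]. Merged: [9, 12, 13, 16, 17, 22, 23, 24]

Final merged array: [9, 12, 13, 16, 17, 22, 23, 24]
Total comparisons: 7

The merged array is [9, 12, 13, 16, 17, 22, 23, 24], requiring 7 comparisons. The merge step runs in O(n) time where n is the total number of elements.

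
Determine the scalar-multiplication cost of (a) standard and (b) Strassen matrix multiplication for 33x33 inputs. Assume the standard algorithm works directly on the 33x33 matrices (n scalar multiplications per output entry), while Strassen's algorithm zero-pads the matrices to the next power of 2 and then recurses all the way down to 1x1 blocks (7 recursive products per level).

Matrix multiplication for 33x33 matrices:

Strassen's algorithm requires power-of-2 dimensions. Pad 33x33 to 64x64 (next power of 2).

Standard algorithm: 33^3 = 35937 multiplications
Strassen's algorithm: 7^(log2(64)) = 7^6 = 117649 multiplications
Difference: 35937 - 117649 = -81712 (Strassen uses MORE here due to padding overhead — for small or just-over-power-of-2 n, padding can outweigh the per-level savings)

Standard: 35937 multiplications (33^3). Strassen: 117649 multiplications (7^6, after padding to 64x64). Strassen reduces 8 recursive multiplications to 7 at each level.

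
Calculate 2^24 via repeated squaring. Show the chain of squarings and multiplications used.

Computing 2^24 by squaring (build up from 2^1; each line after the first costs one multiplication):

2^1 = 2
2^2 = (2^1)^2 = 2^2 = 4
2^3 = 2 * 2^2 = 2 * 4 = 8
2^6 = (2^3)^2 = 8^2 = 64
2^12 = (2^6)^2 = 64^2 = 4096
2^24 = (2^12)^2 = 4096^2 = 16777216

Result: 16777216
Multiplications needed: 5 (5 lines after 2^1)

2^24 = 16777216. Using exponentiation by squaring, this requires 5 multiplications. The key idea: if the exponent is even, square the half-power; if odd, multiply by the base once.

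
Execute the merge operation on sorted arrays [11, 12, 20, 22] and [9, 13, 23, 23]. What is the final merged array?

Merging process:

Compare 11 vs 9: take 9 from right. Merged: [9]
Compare 11 vs 13: take 11 from left. Merged: [9, 11]
Compare 12 vs 13: take 12 from left. Merged: [9, 11, 12]
Compare 20 vs 13: take 13 from right. Merged: [9, 11, 12, 13]
Compare 20 vs 23: take 20 from left. Merged: [9, 11, 12, 13, 20]
Compare 22 vs 23: take 22 from left. Merged: [9, 11, 12, 13, 20, 22]
Append remaining from right: [23, 23]. Merged: [9, 11, 12, 13, 20, 22, 23, 23]

Final merged array: [9, 11, 12, 13, 20, 22, 23, 23]
Total comparisons: 6

The merged array is [9, 11, 12, 13, 20, 22, 23, 23], requiring 6 comparisons. The merge step runs in O(n) time where n is the total number of elements.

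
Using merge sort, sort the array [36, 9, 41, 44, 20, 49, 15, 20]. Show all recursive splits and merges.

Merge sort trace:

Split: [36, 9, 41, 44, 20, 49, 15, 20] -> [36, 9, 41, 44] and [20, 49, 15, 20]
  Split: [36, 9, 41, 44] -> [36, 9] and [41, 44]
    Split: [36, 9] -> [36] and [9]
    Merge: [36] + [9] -> [9, 36]
    Split: [41, 44] -> [41] and [44]
    Merge: [41] + [44] -> [41, 44]
  Merge: [9, 36] + [41, 44] -> [9, 36, 41, 44]
  Split: [20, 49, 15, 20] -> [20, 49] and [15, 20]
    Split: [20, 49] -> [20] and [49]
    Merge: [20] + [49] -> [20, 49]
    Split: [15, 20] -> [15] and [20]
    Merge: [15] + [20] -> [15, 20]
  Merge: [20, 49] + [15, 20] -> [15, 20, 20, 49]
Merge: [9, 36, 41, 44] + [15, 20, 20, 49] -> [9, 15, 20, 20, 36, 41, 44, 49]

Final sorted array: [9, 15, 20, 20, 36, 41, 44, 49]

The merge sort proceeds by recursively splitting the array and merging sorted halves.
After all merges, the sorted array is [9, 15, 20, 20, 36, 41, 44, 49].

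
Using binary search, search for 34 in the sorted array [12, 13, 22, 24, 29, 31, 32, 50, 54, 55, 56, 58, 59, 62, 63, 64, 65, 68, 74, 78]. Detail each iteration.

Binary search for 34 in [12, 13, 22, 24, 29, 31, 32, 50, 54, 55, 56, 58, 59, 62, 63, 64, 65, 68, 74, 78]:

lo=0, hi=19, mid=9, arr[mid]=55 -> 55 > 34, search left half
lo=0, hi=8, mid=4, arr[mid]=29 -> 29 < 34, search right half
lo=5, hi=8, mid=6, arr[mid]=32 -> 32 < 34, search right half
lo=7, hi=8, mid=7, arr[mid]=50 -> 50 > 34, search left half
lo=7 > hi=6, target 34 not found

Binary search determines that 34 is not in the array after 4 comparisons. The search space was exhausted without finding the target.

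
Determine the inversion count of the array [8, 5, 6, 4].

Finding inversions in [8, 5, 6, 4]:

(0, 1): arr[0]=8 > arr[1]=5
(0, 2): arr[0]=8 > arr[2]=6
(0, 3): arr[0]=8 > arr[3]=4
(1, 3): arr[1]=5 > arr[3]=4
(2, 3): arr[2]=6 > arr[3]=4

Total inversions: 5

The array has 5 inversion(s): (0,1), (0,2), (0,3), (1,3), (2,3). Each pair (i,j) satisfies i < j and arr[i] > arr[j].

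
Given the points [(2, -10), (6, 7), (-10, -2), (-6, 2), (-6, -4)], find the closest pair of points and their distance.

Computing all pairwise distances among 5 points:

d((2, -10), (6, 7)) = 17.4642
d((2, -10), (-10, -2)) = 14.4222
d((2, -10), (-6, 2)) = 14.4222
d((2, -10), (-6, -4)) = 10.0
d((6, 7), (-10, -2)) = 18.3576
d((6, 7), (-6, 2)) = 13.0
d((6, 7), (-6, -4)) = 16.2788
d((-10, -2), (-6, 2)) = 5.6569
d((-10, -2), (-6, -4)) = 4.4721 <-- minimum
d((-6, 2), (-6, -4)) = 6.0

Closest pair: (-10, -2) and (-6, -4) with distance 4.4721

The closest pair is (-10, -2) and (-6, -4) with Euclidean distance 4.4721. For 5 points, brute-force pairwise comparison is shown above. For large n, the divide-and-conquer algorithm (sort by x, recurse on halves, check the dividing strip) achieves O(n log n).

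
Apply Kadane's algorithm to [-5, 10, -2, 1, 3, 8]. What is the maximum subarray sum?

Using Kadane's algorithm on [-5, 10, -2, 1, 3, 8]:

Scanning through the array:
Position 1 (value 10): max_ending_here = 10, max_so_far = 10
Position 2 (value -2): max_ending_here = 8, max_so_far = 10
Position 3 (value 1): max_ending_here = 9, max_so_far = 10
Position 4 (value 3): max_ending_here = 12, max_so_far = 12
Position 5 (value 8): max_ending_here = 20, max_so_far = 20

Maximum subarray: [10, -2, 1, 3, 8]
Maximum sum: 20

The maximum subarray is [10, -2, 1, 3, 8] with sum 20. This subarray runs from index 1 to index 5.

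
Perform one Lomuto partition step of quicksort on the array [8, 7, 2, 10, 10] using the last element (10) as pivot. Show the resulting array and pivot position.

Lomuto partition with pivot = 10:

Initial array: [8, 7, 2, 10, 10]

arr[0]=8 <= 10: swap with position 0, array becomes [8, 7, 2, 10, 10]
arr[1]=7 <= 10: swap with position 1, array becomes [8, 7, 2, 10, 10]
arr[2]=2 <= 10: swap with position 2, array becomes [8, 7, 2, 10, 10]
arr[3]=10 <= 10: swap with position 3, array becomes [8, 7, 2, 10, 10]

Place pivot at position 4: [8, 7, 2, 10, 10]
Pivot position: 4

After partitioning with pivot 10, the array becomes [8, 7, 2, 10, 10]. The pivot is placed at index 4. All elements to the left of the pivot are <= 10, and all elements to the right are > 10.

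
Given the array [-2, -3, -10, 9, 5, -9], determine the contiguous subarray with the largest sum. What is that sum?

Using Kadane's algorithm on [-2, -3, -10, 9, 5, -9]:

Scanning through the array:
Position 1 (value -3): max_ending_here = -3, max_so_far = -2
Position 2 (value -10): max_ending_here = -10, max_so_far = -2
Position 3 (value 9): max_ending_here = 9, max_so_far = 9
Position 4 (value 5): max_ending_here = 14, max_so_far = 14
Position 5 (value -9): max_ending_here = 5, max_so_far = 14

Maximum subarray: [9, 5]
Maximum sum: 14

The maximum subarray is [9, 5] with sum 14. This subarray runs from index 3 to index 4.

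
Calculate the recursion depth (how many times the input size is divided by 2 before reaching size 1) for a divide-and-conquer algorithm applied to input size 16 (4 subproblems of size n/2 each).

For divide and conquer with division factor 2:

Problem sizes at each level:
Level 0: 16
Level 1: 8
Level 2: 4
Level 3: 2
Level 4: 1

The root is level 0 and the size-1 base case is level 4 (the tree spans levels 0 through 4, i.e. 5 levels counting the root), so the depth is the number of divisions: log_2(16) = 4

The recursion tree depth is log_2(16) = 4. At each level, the problem size is divided by 2, so it takes 4 divisions to reduce to a base case of size 1. The algorithm makes 4 recursive calls at each level.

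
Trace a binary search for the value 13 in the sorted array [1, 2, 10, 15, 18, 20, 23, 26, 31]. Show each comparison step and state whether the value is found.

Binary search for 13 in [1, 2, 10, 15, 18, 20, 23, 26, 31]:

lo=0, hi=8, mid=4, arr[mid]=18 -> 18 > 13, search left half
lo=0, hi=3, mid=1, arr[mid]=2 -> 2 < 13, search right half
lo=2, hi=3, mid=2, arr[mid]=10 -> 10 < 13, search right half
lo=3, hi=3, mid=3, arr[mid]=15 -> 15 > 13, search left half
lo=3 > hi=2, target 13 not found

Binary search determines that 13 is not in the array after 4 comparisons. The search space was exhausted without finding the target.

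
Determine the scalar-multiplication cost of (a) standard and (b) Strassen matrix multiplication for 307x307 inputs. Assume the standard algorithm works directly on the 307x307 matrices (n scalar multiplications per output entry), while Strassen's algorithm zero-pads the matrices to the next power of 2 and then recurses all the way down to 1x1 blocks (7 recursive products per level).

Matrix multiplication for 307x307 matrices:

Strassen's algorithm requires power-of-2 dimensions. Pad 307x307 to 512x512 (next power of 2).

Standard algorithm: 307^3 = 28934443 multiplications
Strassen's algorithm: 7^(log2(512)) = 7^9 = 40353607 multiplications
Difference: 28934443 - 40353607 = -11419164 (Strassen uses MORE here due to padding overhead — for small or just-over-power-of-2 n, padding can outweigh the per-level savings)

Standard: 28934443 multiplications (307^3). Strassen: 40353607 multiplications (7^9, after padding to 512x512). Strassen reduces 8 recursive multiplications to 7 at each level.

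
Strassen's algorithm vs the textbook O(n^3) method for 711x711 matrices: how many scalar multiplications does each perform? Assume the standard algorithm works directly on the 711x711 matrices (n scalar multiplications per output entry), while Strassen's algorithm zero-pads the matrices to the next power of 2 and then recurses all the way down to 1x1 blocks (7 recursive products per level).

Matrix multiplication for 711x711 matrices:

Strassen's algorithm requires power-of-2 dimensions. Pad 711x711 to 1024x1024 (next power of 2).

Standard algorithm: 711^3 = 359425431 multiplications
Strassen's algorithm: 7^(log2(1024)) = 7^10 = 282475249 multiplications
Savings: 359425431 - 282475249 = 76950182 multiplications

Standard: 359425431 multiplications (711^3). Strassen: 282475249 multiplications (7^10, after padding to 1024x1024). Strassen reduces 8 recursive multiplications to 7 at each level.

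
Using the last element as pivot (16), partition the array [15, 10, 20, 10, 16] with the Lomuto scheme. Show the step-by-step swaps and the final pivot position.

Lomuto partition with pivot = 16:

Initial array: [15, 10, 20, 10, 16]

arr[0]=15 <= 16: swap with position 0, array becomes [15, 10, 20, 10, 16]
arr[1]=10 <= 16: swap with position 1, array becomes [15, 10, 20, 10, 16]
arr[2]=20 > 16: no swap
arr[3]=10 <= 16: swap with position 2, array becomes [15, 10, 10, 20, 16]

Place pivot at position 3: [15, 10, 10, 16, 20]
Pivot position: 3

After partitioning with pivot 16, the array becomes [15, 10, 10, 16, 20]. The pivot is placed at index 3. All elements to the left of the pivot are <= 16, and all elements to the right are > 16.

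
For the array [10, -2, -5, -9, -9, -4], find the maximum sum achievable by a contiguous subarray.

Using Kadane's algorithm on [10, -2, -5, -9, -9, -4]:

Scanning through the array:
Position 1 (value -2): max_ending_here = 8, max_so_far = 10
Position 2 (value -5): max_ending_here = 3, max_so_far = 10
Position 3 (value -9): max_ending_here = -6, max_so_far = 10
Position 4 (value -9): max_ending_here = -9, max_so_far = 10
Position 5 (value -4): max_ending_here = -4, max_so_far = 10

Maximum subarray: [10]
Maximum sum: 10

The maximum subarray is [10] with sum 10. This subarray runs from index 0 to index 0.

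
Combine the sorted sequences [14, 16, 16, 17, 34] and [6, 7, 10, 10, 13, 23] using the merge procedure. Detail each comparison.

Merging process:

Compare 14 vs 6: take 6 from right. Merged: [6]
Compare 14 vs 7: take 7 from right. Merged: [6, 7]
Compare 14 vs 10: take 10 from right. Merged: [6, 7, 10]
Compare 14 vs 10: take 10 from right. Merged: [6, 7, 10, 10]
Compare 14 vs 13: take 13 from right. Merged: [6, 7, 10, 10, 13]
Compare 14 vs 23: take 14 from left. Merged: [6, 7, 10, 10, 13, 14]
Compare 16 vs 23: take 16 from left. Merged: [6, 7, 10, 10, 13, 14, 16]
Compare 16 vs 23: take 16 from left. Merged: [6, 7, 10, 10, 13, 14, 16, 16]
Compare 17 vs 23: take 17 from left. Merged: [6, 7, 10, 10, 13, 14, 16, 16, 17]
Compare 34 vs 23: take 23 from right. Merged: [6, 7, 10, 10, 13, 14, 16, 16, 17, 23]
Append remaining from left: [34]. Merged: [6, 7, 10, 10, 13, 14, 16, 16, 17, 23, 34]

Final merged array: [6, 7, 10, 10, 13, 14, 16, 16, 17, 23, 34]
Total comparisons: 10

The merged array is [6, 7, 10, 10, 13, 14, 16, 16, 17, 23, 34], requiring 10 comparisons. The merge step runs in O(n) time where n is the total number of elements.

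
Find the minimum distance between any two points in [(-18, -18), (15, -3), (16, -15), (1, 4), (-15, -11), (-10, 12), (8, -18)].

Computing all pairwise distances among 7 points:

d((-18, -18), (15, -3)) = 36.2491
d((-18, -18), (16, -15)) = 34.1321
d((-18, -18), (1, 4)) = 29.0689
d((-18, -18), (-15, -11)) = 7.6158 <-- minimum
d((-18, -18), (-10, 12)) = 31.0483
d((-18, -18), (8, -18)) = 26.0
d((15, -3), (16, -15)) = 12.0416
d((15, -3), (1, 4)) = 15.6525
d((15, -3), (-15, -11)) = 31.0483
d((15, -3), (-10, 12)) = 29.1548
d((15, -3), (8, -18)) = 16.5529
d((16, -15), (1, 4)) = 24.2074
d((16, -15), (-15, -11)) = 31.257
d((16, -15), (-10, 12)) = 37.4833
d((16, -15), (8, -18)) = 8.544
d((1, 4), (-15, -11)) = 21.9317
d((1, 4), (-10, 12)) = 13.6015
d((1, 4), (8, -18)) = 23.0868
d((-15, -11), (-10, 12)) = 23.5372
d((-15, -11), (8, -18)) = 24.0416
d((-10, 12), (8, -18)) = 34.9857

Closest pair: (-18, -18) and (-15, -11) with distance 7.6158

The closest pair is (-18, -18) and (-15, -11) with Euclidean distance 7.6158. For 7 points, brute-force pairwise comparison is shown above. For large n, the divide-and-conquer algorithm (sort by x, recurse on halves, check the dividing strip) achieves O(n log n).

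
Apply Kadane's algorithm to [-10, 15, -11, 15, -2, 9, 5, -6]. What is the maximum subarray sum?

Using Kadane's algorithm on [-10, 15, -11, 15, -2, 9, 5, -6]:

Scanning through the array:
Position 1 (value 15): max_ending_here = 15, max_so_far = 15
Position 2 (value -11): max_ending_here = 4, max_so_far = 15
Position 3 (value 15): max_ending_here = 19, max_so_far = 19
Position 4 (value -2): max_ending_here = 17, max_so_far = 19
Position 5 (value 9): max_ending_here = 26, max_so_far = 26
Position 6 (value 5): max_ending_here = 31, max_so_far = 31
Position 7 (value -6): max_ending_here = 25, max_so_far = 31

Maximum subarray: [15, -11, 15, -2, 9, 5]
Maximum sum: 31

The maximum subarray is [15, -11, 15, -2, 9, 5] with sum 31. This subarray runs from index 1 to index 6.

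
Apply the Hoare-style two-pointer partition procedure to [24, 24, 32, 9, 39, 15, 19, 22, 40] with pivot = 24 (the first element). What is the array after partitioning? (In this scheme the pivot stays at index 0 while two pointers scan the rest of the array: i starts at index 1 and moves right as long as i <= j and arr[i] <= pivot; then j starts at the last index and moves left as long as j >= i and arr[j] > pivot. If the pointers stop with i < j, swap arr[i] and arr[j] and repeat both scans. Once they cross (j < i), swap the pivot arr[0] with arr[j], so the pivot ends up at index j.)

Hoare-style two-pointer partition with pivot = 24:

Initial array: [24, 24, 32, 9, 39, 15, 19, 22, 40]

Pointers start at i = 1, j = 8.
i stops at index 2 (arr[2]=32 > 24), j stops at index 7 (arr[7]=22 <= 24): swap arr[2] and arr[7], array becomes [24, 24, 22, 9, 39, 15, 19, 32, 40]
i stops at index 4 (arr[4]=39 > 24), j stops at index 6 (arr[6]=19 <= 24): swap arr[4] and arr[6], array becomes [24, 24, 22, 9, 19, 15, 39, 32, 40]
i ends at 6, j ends at 5: the pointers have crossed (j < i), so scanning stops.

Swap pivot arr[0] with arr[5] to place pivot at position 5: [15, 24, 22, 9, 19, 24, 39, 32, 40]
Pivot position: 5

After partitioning with pivot 24, the array becomes [15, 24, 22, 9, 19, 24, 39, 32, 40]. The pivot is placed at index 5. All elements to the left of the pivot are <= 24, and all elements to the right are > 24.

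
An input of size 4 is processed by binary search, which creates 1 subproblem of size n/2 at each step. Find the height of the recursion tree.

For divide and conquer with division factor 2:

Problem sizes at each level:
Level 0: 4
Level 1: 2
Level 2: 1

The root is level 0 and the size-1 base case is level 2 (the tree spans levels 0 through 2, i.e. 3 levels counting the root), so the depth is the number of divisions: log_2(4) = 2

The recursion tree depth is log_2(4) = 2. At each level, the problem size is divided by 2, so it takes 2 divisions to reduce to a base case of size 1. The algorithm makes 1 recursive call at each level.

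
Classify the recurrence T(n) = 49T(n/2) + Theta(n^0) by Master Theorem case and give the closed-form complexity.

Master Theorem for T(n) = 49T(n/2) + O(n^0):

a = 49, b = 2, c = 0
log_b(a) = log_2(49) = 5.6147

Case 1: c = 0 < log_2(49) = 5.6147
T(n) = O(n^(log_2 49))

For T(n) = 49T(n/2) + O(n^0): log_2(49) = 5.6147. This is Case 1 of the Master Theorem (c < log_b(a), work dominated by leaves), giving O(n^(log_2 49)).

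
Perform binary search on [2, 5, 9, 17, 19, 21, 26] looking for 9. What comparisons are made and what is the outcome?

Binary search for 9 in [2, 5, 9, 17, 19, 21, 26]:

lo=0, hi=6, mid=3, arr[mid]=17 -> 17 > 9, search left half
lo=0, hi=2, mid=1, arr[mid]=5 -> 5 < 9, search right half
lo=2, hi=2, mid=2, arr[mid]=9 -> Found target at index 2!

Binary search finds 9 at index 2 after 3 comparisons. The search repeatedly halves the search space by comparing with the middle element.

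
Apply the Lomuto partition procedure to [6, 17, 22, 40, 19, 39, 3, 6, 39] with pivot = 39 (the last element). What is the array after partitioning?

Lomuto partition with pivot = 39:

Initial array: [6, 17, 22, 40, 19, 39, 3, 6, 39]

arr[0]=6 <= 39: swap with position 0, array becomes [6, 17, 22, 40, 19, 39, 3, 6, 39]
arr[1]=17 <= 39: swap with position 1, array becomes [6, 17, 22, 40, 19, 39, 3, 6, 39]
arr[2]=22 <= 39: swap with position 2, array becomes [6, 17, 22, 40, 19, 39, 3, 6, 39]
arr[3]=40 > 39: no swap
arr[4]=19 <= 39: swap with position 3, array becomes [6, 17, 22, 19, 40, 39, 3, 6, 39]
arr[5]=39 <= 39: swap with position 4, array becomes [6, 17, 22, 19, 39, 40, 3, 6, 39]
arr[6]=3 <= 39: swap with position 5, array becomes [6, 17, 22, 19, 39, 3, 40, 6, 39]
arr[7]=6 <= 39: swap with position 6, array becomes [6, 17, 22, 19, 39, 3, 6, 40, 39]

Place pivot at position 7: [6, 17, 22, 19, 39, 3, 6, 39, 40]
Pivot position: 7

After partitioning with pivot 39, the array becomes [6, 17, 22, 19, 39, 3, 6, 39, 40]. The pivot is placed at index 7. All elements to the left of the pivot are <= 39, and all elements to the right are > 39.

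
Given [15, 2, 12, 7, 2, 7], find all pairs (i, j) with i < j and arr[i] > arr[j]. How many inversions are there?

Finding inversions in [15, 2, 12, 7, 2, 7]:

(0, 1): arr[0]=15 > arr[1]=2
(0, 2): arr[0]=15 > arr[2]=12
(0, 3): arr[0]=15 > arr[3]=7
(0, 4): arr[0]=15 > arr[4]=2
(0, 5): arr[0]=15 > arr[5]=7
(2, 3): arr[2]=12 > arr[3]=7
(2, 4): arr[2]=12 > arr[4]=2
(2, 5): arr[2]=12 > arr[5]=7
(3, 4): arr[3]=7 > arr[4]=2

Total inversions: 9

The array has 9 inversion(s): (0,1), (0,2), (0,3), (0,4), (0,5), (2,3), (2,4), (2,5), (3,4). Each pair (i,j) satisfies i < j and arr[i] > arr[j].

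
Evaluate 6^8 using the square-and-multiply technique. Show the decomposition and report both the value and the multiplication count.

Computing 6^8 by squaring (build up from 6^1; each line after the first costs one multiplication):

6^1 = 6
6^2 = (6^1)^2 = 6^2 = 36
6^4 = (6^2)^2 = 36^2 = 1296
6^8 = (6^4)^2 = 1296^2 = 1679616

Result: 1679616
Multiplications needed: 3 (3 lines after 6^1)

6^8 = 1679616. Using exponentiation by squaring, this requires 3 multiplications. The key idea: if the exponent is even, square the half-power; if odd, multiply by the base once.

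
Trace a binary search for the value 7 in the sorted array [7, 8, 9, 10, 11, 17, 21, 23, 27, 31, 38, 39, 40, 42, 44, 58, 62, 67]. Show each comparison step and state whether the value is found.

Binary search for 7 in [7, 8, 9, 10, 11, 17, 21, 23, 27, 31, 38, 39, 40, 42, 44, 58, 62, 67]:

lo=0, hi=17, mid=8, arr[mid]=27 -> 27 > 7, search left half
lo=0, hi=7, mid=3, arr[mid]=10 -> 10 > 7, search left half
lo=0, hi=2, mid=1, arr[mid]=8 -> 8 > 7, search left half
lo=0, hi=0, mid=0, arr[mid]=7 -> Found target at index 0!

Binary search finds 7 at index 0 after 4 comparisons. The search repeatedly halves the search space by comparing with the middle element.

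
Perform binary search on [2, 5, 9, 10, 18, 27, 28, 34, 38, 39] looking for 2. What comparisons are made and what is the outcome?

Binary search for 2 in [2, 5, 9, 10, 18, 27, 28, 34, 38, 39]:

lo=0, hi=9, mid=4, arr[mid]=18 -> 18 > 2, search left half
lo=0, hi=3, mid=1, arr[mid]=5 -> 5 > 2, search left half
lo=0, hi=0, mid=0, arr[mid]=2 -> Found target at index 0!

Binary search finds 2 at index 0 after 3 comparisons. The search repeatedly halves the search space by comparing with the middle element.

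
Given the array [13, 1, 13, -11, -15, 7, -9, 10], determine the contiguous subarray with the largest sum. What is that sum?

Using Kadane's algorithm on [13, 1, 13, -11, -15, 7, -9, 10]:

Scanning through the array:
Position 1 (value 1): max_ending_here = 14, max_so_far = 14
Position 2 (value 13): max_ending_here = 27, max_so_far = 27
Position 3 (value -11): max_ending_here = 16, max_so_far = 27
Position 4 (value -15): max_ending_here = 1, max_so_far = 27
Position 5 (value 7): max_ending_here = 8, max_so_far = 27
Position 6 (value -9): max_ending_here = -1, max_so_far = 27
Position 7 (value 10): max_ending_here = 10, max_so_far = 27

Maximum subarray: [13, 1, 13]
Maximum sum: 27

The maximum subarray is [13, 1, 13] with sum 27. This subarray runs from index 0 to index 2.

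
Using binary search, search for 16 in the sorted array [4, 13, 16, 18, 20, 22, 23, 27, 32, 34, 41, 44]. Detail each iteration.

Binary search for 16 in [4, 13, 16, 18, 20, 22, 23, 27, 32, 34, 41, 44]:

lo=0, hi=11, mid=5, arr[mid]=22 -> 22 > 16, search left half
lo=0, hi=4, mid=2, arr[mid]=16 -> Found target at index 2!

Binary search finds 16 at index 2 after 2 comparisons. The search repeatedly halves the search space by comparing with the middle element.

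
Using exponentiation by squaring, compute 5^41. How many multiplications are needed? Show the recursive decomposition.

Computing 5^41 by squaring (build up from 5^1; each line after the first costs one multiplication):

5^1 = 5
5^2 = (5^1)^2 = 5^2 = 25
5^4 = (5^2)^2 = 25^2 = 625
5^5 = 5 * 5^4 = 5 * 625 = 3125
5^10 = (5^5)^2 = 3125^2 = 9765625
5^20 = (5^10)^2 = 9765625^2 = 95367431640625
5^40 = (5^20)^2 = 95367431640625^2 = 9094947017729282379150390625
5^41 = 5 * 5^40 = 5 * 9094947017729282379150390625 = 45474735088646411895751953125

Result: 45474735088646411895751953125
Multiplications needed: 7 (7 lines after 5^1)

5^41 = 45474735088646411895751953125. Using exponentiation by squaring, this requires 7 multiplications. The key idea: if the exponent is even, square the half-power; if odd, multiply by the base once.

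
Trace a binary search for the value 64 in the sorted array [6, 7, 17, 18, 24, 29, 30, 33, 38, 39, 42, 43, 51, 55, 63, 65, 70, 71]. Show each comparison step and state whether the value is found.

Binary search for 64 in [6, 7, 17, 18, 24, 29, 30, 33, 38, 39, 42, 43, 51, 55, 63, 65, 70, 71]:

lo=0, hi=17, mid=8, arr[mid]=38 -> 38 < 64, search right half
lo=9, hi=17, mid=13, arr[mid]=55 -> 55 < 64, search right half
lo=14, hi=17, mid=15, arr[mid]=65 -> 65 > 64, search left half
lo=14, hi=14, mid=14, arr[mid]=63 -> 63 < 64, search right half
lo=15 > hi=14, target 64 not found

Binary search determines that 64 is not in the array after 4 comparisons. The search space was exhausted without finding the target.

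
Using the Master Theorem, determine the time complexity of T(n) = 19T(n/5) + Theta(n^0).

Master Theorem for T(n) = 19T(n/5) + O(n^0):

a = 19, b = 5, c = 0
log_b(a) = log_5(19) = 1.8295

Case 1: c = 0 < log_5(19) = 1.8295
T(n) = O(n^(log_5 19))

For T(n) = 19T(n/5) + O(n^0): log_5(19) = 1.8295. This is Case 1 of the Master Theorem (c < log_b(a), work dominated by leaves), giving O(n^(log_5 19)).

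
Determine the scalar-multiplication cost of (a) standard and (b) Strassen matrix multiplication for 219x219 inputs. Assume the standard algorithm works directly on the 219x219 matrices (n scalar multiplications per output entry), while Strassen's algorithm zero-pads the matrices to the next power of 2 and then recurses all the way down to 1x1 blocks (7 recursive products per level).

Matrix multiplication for 219x219 matrices:

Strassen's algorithm requires power-of-2 dimensions. Pad 219x219 to 256x256 (next power of 2).

Standard algorithm: 219^3 = 10503459 multiplications
Strassen's algorithm: 7^(log2(256)) = 7^8 = 5764801 multiplications
Savings: 10503459 - 5764801 = 4738658 multiplications

Standard: 10503459 multiplications (219^3). Strassen: 5764801 multiplications (7^8, after padding to 256x256). Strassen reduces 8 recursive multiplications to 7 at each level.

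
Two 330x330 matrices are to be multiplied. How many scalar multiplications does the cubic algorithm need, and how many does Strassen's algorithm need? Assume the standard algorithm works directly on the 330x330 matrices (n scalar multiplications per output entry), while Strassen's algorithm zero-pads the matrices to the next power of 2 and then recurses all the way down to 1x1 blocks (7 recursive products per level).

Matrix multiplication for 330x330 matrices:

Strassen's algorithm requires power-of-2 dimensions. Pad 330x330 to 512x512 (next power of 2).

Standard algorithm: 330^3 = 35937000 multiplications
Strassen's algorithm: 7^(log2(512)) = 7^9 = 40353607 multiplications
Difference: 35937000 - 40353607 = -4416607 (Strassen uses MORE here due to padding overhead — for small or just-over-power-of-2 n, padding can outweigh the per-level savings)

Standard: 35937000 multiplications (330^3). Strassen: 40353607 multiplications (7^9, after padding to 512x512). Strassen reduces 8 recursive multiplications to 7 at each level.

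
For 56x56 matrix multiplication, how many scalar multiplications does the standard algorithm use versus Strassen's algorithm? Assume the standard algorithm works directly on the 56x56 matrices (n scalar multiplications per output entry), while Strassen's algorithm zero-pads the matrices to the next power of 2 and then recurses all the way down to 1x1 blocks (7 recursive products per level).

Matrix multiplication for 56x56 matrices:

Strassen's algorithm requires power-of-2 dimensions. Pad 56x56 to 64x64 (next power of 2).

Standard algorithm: 56^3 = 175616 multiplications
Strassen's algorithm: 7^(log2(64)) = 7^6 = 117649 multiplications
Savings: 175616 - 117649 = 57967 multiplications

Standard: 175616 multiplications (56^3). Strassen: 117649 multiplications (7^6, after padding to 64x64). Strassen reduces 8 recursive multiplications to 7 at each level.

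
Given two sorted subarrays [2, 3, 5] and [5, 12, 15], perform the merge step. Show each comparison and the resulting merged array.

Merging process:

Compare 2 vs 5: take 2 from left. Merged: [2]
Compare 3 vs 5: take 3 from left. Merged: [2, 3]
Compare 5 vs 5: take 5 from left. Merged: [2, 3, 5]
Append remaining from right: [5, 12, 15]. Merged: [2, 3, 5, 5, 12, 15]

Final merged array: [2, 3, 5, 5, 12, 15]
Total comparisons: 3

The merged array is [2, 3, 5, 5, 12, 15], requiring 3 comparisons. The merge step runs in O(n) time where n is the total number of elements.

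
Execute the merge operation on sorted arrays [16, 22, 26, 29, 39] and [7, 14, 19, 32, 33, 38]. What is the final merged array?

Merging process:

Compare 16 vs 7: take 7 from right. Merged: [7]
Compare 16 vs 14: take 14 from right. Merged: [7, 14]
Compare 16 vs 19: take 16 from left. Merged: [7, 14, 16]
Compare 22 vs 19: take 19 from right. Merged: [7, 14, 16, 19]
Compare 22 vs 32: take 22 from left. Merged: [7, 14, 16, 19, 22]
Compare 26 vs 32: take 26 from left. Merged: [7, 14, 16, 19, 22, 26]
Compare 29 vs 32: take 29 from left. Merged: [7, 14, 16, 19, 22, 26, 29]
Compare 39 vs 32: take 32 from right. Merged: [7, 14, 16, 19, 22, 26, 29, 32]
Compare 39 vs 33: take 33 from right. Merged: [7, 14, 16, 19, 22, 26, 29, 32, 33]
Compare 39 vs 38: take 38 from right. Merged: [7, 14, 16, 19, 22, 26, 29, 32, 33, 38]
Append remaining from left: [39]. Merged: [7, 14, 16, 19, 22, 26, 29, 32, 33, 38, 39]

Final merged array: [7, 14, 16, 19, 22, 26, 29, 32, 33, 38, 39]
Total comparisons: 10

The merged array is [7, 14, 16, 19, 22, 26, 29, 32, 33, 38, 39], requiring 10 comparisons. The merge step runs in O(n) time where n is the total number of elements.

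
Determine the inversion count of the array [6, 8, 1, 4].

Finding inversions in [6, 8, 1, 4]:

(0, 2): arr[0]=6 > arr[2]=1
(0, 3): arr[0]=6 > arr[3]=4
(1, 2): arr[1]=8 > arr[2]=1
(1, 3): arr[1]=8 > arr[3]=4

Total inversions: 4

The array has 4 inversion(s): (0,2), (0,3), (1,2), (1,3). Each pair (i,j) satisfies i < j and arr[i] > arr[j].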